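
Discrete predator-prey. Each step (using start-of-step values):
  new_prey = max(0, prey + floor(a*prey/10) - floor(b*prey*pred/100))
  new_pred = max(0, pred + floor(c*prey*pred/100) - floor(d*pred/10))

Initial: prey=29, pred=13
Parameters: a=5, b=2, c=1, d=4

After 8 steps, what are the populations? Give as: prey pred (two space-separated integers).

Answer: 58 83

Derivation:
Step 1: prey: 29+14-7=36; pred: 13+3-5=11
Step 2: prey: 36+18-7=47; pred: 11+3-4=10
Step 3: prey: 47+23-9=61; pred: 10+4-4=10
Step 4: prey: 61+30-12=79; pred: 10+6-4=12
Step 5: prey: 79+39-18=100; pred: 12+9-4=17
Step 6: prey: 100+50-34=116; pred: 17+17-6=28
Step 7: prey: 116+58-64=110; pred: 28+32-11=49
Step 8: prey: 110+55-107=58; pred: 49+53-19=83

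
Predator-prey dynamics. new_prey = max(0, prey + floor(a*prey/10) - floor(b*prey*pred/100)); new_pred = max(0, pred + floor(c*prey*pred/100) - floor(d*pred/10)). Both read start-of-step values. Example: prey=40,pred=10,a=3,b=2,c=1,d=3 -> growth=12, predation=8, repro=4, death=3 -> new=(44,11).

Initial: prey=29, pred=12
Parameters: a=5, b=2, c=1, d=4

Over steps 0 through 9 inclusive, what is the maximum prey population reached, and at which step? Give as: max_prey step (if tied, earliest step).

Step 1: prey: 29+14-6=37; pred: 12+3-4=11
Step 2: prey: 37+18-8=47; pred: 11+4-4=11
Step 3: prey: 47+23-10=60; pred: 11+5-4=12
Step 4: prey: 60+30-14=76; pred: 12+7-4=15
Step 5: prey: 76+38-22=92; pred: 15+11-6=20
Step 6: prey: 92+46-36=102; pred: 20+18-8=30
Step 7: prey: 102+51-61=92; pred: 30+30-12=48
Step 8: prey: 92+46-88=50; pred: 48+44-19=73
Step 9: prey: 50+25-73=2; pred: 73+36-29=80
Max prey = 102 at step 6

Answer: 102 6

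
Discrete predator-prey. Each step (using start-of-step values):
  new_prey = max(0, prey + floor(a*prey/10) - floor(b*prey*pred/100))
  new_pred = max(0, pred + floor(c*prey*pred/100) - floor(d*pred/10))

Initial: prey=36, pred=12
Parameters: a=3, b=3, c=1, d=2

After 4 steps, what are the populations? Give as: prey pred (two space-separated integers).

Answer: 20 18

Derivation:
Step 1: prey: 36+10-12=34; pred: 12+4-2=14
Step 2: prey: 34+10-14=30; pred: 14+4-2=16
Step 3: prey: 30+9-14=25; pred: 16+4-3=17
Step 4: prey: 25+7-12=20; pred: 17+4-3=18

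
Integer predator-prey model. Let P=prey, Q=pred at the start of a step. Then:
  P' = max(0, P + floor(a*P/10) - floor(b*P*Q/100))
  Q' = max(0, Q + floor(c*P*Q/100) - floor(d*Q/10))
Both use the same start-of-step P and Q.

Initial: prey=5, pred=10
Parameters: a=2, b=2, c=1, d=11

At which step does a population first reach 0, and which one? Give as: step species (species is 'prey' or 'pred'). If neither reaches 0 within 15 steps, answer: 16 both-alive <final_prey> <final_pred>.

Step 1: prey: 5+1-1=5; pred: 10+0-11=0
First extinction: pred at step 1

Answer: 1 pred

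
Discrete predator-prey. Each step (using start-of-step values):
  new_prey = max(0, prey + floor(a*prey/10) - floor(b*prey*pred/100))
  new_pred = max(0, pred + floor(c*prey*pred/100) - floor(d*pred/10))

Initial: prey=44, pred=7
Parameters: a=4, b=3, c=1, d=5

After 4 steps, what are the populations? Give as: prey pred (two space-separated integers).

Answer: 85 9

Derivation:
Step 1: prey: 44+17-9=52; pred: 7+3-3=7
Step 2: prey: 52+20-10=62; pred: 7+3-3=7
Step 3: prey: 62+24-13=73; pred: 7+4-3=8
Step 4: prey: 73+29-17=85; pred: 8+5-4=9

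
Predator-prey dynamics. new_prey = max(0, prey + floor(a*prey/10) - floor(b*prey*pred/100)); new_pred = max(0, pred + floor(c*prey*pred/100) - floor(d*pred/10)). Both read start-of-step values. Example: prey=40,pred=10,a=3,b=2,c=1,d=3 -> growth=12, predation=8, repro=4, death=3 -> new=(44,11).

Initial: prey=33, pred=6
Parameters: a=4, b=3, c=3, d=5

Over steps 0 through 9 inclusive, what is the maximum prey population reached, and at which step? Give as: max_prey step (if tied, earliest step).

Answer: 49 3

Derivation:
Step 1: prey: 33+13-5=41; pred: 6+5-3=8
Step 2: prey: 41+16-9=48; pred: 8+9-4=13
Step 3: prey: 48+19-18=49; pred: 13+18-6=25
Step 4: prey: 49+19-36=32; pred: 25+36-12=49
Step 5: prey: 32+12-47=0; pred: 49+47-24=72
Step 6: prey: 0+0-0=0; pred: 72+0-36=36
Step 7: prey: 0+0-0=0; pred: 36+0-18=18
Step 8: prey: 0+0-0=0; pred: 18+0-9=9
Step 9: prey: 0+0-0=0; pred: 9+0-4=5
Max prey = 49 at step 3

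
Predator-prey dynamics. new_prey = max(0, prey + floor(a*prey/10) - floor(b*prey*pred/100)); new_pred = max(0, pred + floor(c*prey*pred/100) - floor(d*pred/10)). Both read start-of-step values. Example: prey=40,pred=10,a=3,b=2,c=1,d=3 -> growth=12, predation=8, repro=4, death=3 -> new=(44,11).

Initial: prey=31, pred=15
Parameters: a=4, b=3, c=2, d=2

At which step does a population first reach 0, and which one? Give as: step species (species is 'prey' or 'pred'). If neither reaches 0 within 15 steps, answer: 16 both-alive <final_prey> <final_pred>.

Step 1: prey: 31+12-13=30; pred: 15+9-3=21
Step 2: prey: 30+12-18=24; pred: 21+12-4=29
Step 3: prey: 24+9-20=13; pred: 29+13-5=37
Step 4: prey: 13+5-14=4; pred: 37+9-7=39
Step 5: prey: 4+1-4=1; pred: 39+3-7=35
Step 6: prey: 1+0-1=0; pred: 35+0-7=28
First extinction: prey at step 6

Answer: 6 prey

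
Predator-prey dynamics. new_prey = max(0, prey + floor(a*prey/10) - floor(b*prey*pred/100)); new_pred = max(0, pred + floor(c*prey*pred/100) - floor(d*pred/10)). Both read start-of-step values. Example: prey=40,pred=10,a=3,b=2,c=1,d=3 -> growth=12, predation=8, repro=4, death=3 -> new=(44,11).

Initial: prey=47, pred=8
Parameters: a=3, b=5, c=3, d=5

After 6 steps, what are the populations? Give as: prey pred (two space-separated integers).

Step 1: prey: 47+14-18=43; pred: 8+11-4=15
Step 2: prey: 43+12-32=23; pred: 15+19-7=27
Step 3: prey: 23+6-31=0; pred: 27+18-13=32
Step 4: prey: 0+0-0=0; pred: 32+0-16=16
Step 5: prey: 0+0-0=0; pred: 16+0-8=8
Step 6: prey: 0+0-0=0; pred: 8+0-4=4

Answer: 0 4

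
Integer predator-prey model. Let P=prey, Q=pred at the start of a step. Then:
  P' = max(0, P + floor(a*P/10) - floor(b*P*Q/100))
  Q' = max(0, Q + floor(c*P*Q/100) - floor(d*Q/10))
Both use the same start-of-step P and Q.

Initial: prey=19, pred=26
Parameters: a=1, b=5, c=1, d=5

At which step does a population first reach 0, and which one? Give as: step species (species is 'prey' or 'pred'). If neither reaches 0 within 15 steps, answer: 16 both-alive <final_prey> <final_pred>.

Answer: 1 prey

Derivation:
Step 1: prey: 19+1-24=0; pred: 26+4-13=17
First extinction: prey at step 1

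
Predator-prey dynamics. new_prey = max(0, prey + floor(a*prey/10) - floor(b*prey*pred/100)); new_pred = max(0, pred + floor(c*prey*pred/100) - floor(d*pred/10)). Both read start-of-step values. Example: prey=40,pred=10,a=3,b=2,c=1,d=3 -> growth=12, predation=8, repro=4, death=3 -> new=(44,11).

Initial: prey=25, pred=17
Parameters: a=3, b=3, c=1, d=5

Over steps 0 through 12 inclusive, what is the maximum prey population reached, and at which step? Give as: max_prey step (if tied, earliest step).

Answer: 133 12

Derivation:
Step 1: prey: 25+7-12=20; pred: 17+4-8=13
Step 2: prey: 20+6-7=19; pred: 13+2-6=9
Step 3: prey: 19+5-5=19; pred: 9+1-4=6
Step 4: prey: 19+5-3=21; pred: 6+1-3=4
Step 5: prey: 21+6-2=25; pred: 4+0-2=2
Step 6: prey: 25+7-1=31; pred: 2+0-1=1
Step 7: prey: 31+9-0=40; pred: 1+0-0=1
Step 8: prey: 40+12-1=51; pred: 1+0-0=1
Step 9: prey: 51+15-1=65; pred: 1+0-0=1
Step 10: prey: 65+19-1=83; pred: 1+0-0=1
Step 11: prey: 83+24-2=105; pred: 1+0-0=1
Step 12: prey: 105+31-3=133; pred: 1+1-0=2
Max prey = 133 at step 12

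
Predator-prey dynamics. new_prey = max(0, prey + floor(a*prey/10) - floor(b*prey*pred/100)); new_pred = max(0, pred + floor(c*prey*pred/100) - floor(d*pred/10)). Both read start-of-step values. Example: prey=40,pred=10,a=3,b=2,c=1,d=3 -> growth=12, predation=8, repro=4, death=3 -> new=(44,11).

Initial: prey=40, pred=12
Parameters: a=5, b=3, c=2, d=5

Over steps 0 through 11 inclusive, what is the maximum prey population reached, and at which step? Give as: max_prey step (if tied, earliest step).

Answer: 49 2

Derivation:
Step 1: prey: 40+20-14=46; pred: 12+9-6=15
Step 2: prey: 46+23-20=49; pred: 15+13-7=21
Step 3: prey: 49+24-30=43; pred: 21+20-10=31
Step 4: prey: 43+21-39=25; pred: 31+26-15=42
Step 5: prey: 25+12-31=6; pred: 42+21-21=42
Step 6: prey: 6+3-7=2; pred: 42+5-21=26
Step 7: prey: 2+1-1=2; pred: 26+1-13=14
Step 8: prey: 2+1-0=3; pred: 14+0-7=7
Step 9: prey: 3+1-0=4; pred: 7+0-3=4
Step 10: prey: 4+2-0=6; pred: 4+0-2=2
Step 11: prey: 6+3-0=9; pred: 2+0-1=1
Max prey = 49 at step 2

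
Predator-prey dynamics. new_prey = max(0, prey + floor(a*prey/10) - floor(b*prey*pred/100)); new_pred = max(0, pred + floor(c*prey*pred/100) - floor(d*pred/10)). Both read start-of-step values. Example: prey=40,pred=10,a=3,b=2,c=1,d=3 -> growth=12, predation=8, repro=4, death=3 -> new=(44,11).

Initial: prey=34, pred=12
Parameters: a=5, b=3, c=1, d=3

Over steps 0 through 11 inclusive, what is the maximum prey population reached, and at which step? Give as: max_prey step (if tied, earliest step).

Step 1: prey: 34+17-12=39; pred: 12+4-3=13
Step 2: prey: 39+19-15=43; pred: 13+5-3=15
Step 3: prey: 43+21-19=45; pred: 15+6-4=17
Step 4: prey: 45+22-22=45; pred: 17+7-5=19
Step 5: prey: 45+22-25=42; pred: 19+8-5=22
Step 6: prey: 42+21-27=36; pred: 22+9-6=25
Step 7: prey: 36+18-27=27; pred: 25+9-7=27
Step 8: prey: 27+13-21=19; pred: 27+7-8=26
Step 9: prey: 19+9-14=14; pred: 26+4-7=23
Step 10: prey: 14+7-9=12; pred: 23+3-6=20
Step 11: prey: 12+6-7=11; pred: 20+2-6=16
Max prey = 45 at step 3

Answer: 45 3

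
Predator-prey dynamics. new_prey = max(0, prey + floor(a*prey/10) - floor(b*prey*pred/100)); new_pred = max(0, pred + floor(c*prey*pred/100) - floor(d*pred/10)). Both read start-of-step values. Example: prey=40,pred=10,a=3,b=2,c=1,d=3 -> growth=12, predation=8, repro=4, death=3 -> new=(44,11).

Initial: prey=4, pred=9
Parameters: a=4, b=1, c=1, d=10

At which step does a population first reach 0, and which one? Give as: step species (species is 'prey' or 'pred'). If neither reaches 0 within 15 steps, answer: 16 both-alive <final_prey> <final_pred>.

Answer: 1 pred

Derivation:
Step 1: prey: 4+1-0=5; pred: 9+0-9=0
First extinction: pred at step 1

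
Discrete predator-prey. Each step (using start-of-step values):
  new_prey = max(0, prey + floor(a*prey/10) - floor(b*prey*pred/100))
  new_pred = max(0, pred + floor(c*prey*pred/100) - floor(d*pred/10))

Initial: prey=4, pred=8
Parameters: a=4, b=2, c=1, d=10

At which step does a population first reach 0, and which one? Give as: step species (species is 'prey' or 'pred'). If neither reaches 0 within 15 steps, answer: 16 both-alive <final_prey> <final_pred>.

Answer: 1 pred

Derivation:
Step 1: prey: 4+1-0=5; pred: 8+0-8=0
First extinction: pred at step 1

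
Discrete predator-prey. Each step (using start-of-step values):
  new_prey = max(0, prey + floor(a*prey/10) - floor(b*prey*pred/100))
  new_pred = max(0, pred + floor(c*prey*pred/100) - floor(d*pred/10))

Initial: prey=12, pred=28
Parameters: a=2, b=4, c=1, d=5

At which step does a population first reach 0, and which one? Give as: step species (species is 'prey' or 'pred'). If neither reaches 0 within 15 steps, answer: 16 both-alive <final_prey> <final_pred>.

Answer: 16 both-alive 1 1

Derivation:
Step 1: prey: 12+2-13=1; pred: 28+3-14=17
Step 2: prey: 1+0-0=1; pred: 17+0-8=9
Step 3: prey: 1+0-0=1; pred: 9+0-4=5
Step 4: prey: 1+0-0=1; pred: 5+0-2=3
Step 5: prey: 1+0-0=1; pred: 3+0-1=2
Step 6: prey: 1+0-0=1; pred: 2+0-1=1
Step 7: prey: 1+0-0=1; pred: 1+0-0=1
Steps 8-15: state stable at prey=1, pred=1 (no change)
No extinction within 15 steps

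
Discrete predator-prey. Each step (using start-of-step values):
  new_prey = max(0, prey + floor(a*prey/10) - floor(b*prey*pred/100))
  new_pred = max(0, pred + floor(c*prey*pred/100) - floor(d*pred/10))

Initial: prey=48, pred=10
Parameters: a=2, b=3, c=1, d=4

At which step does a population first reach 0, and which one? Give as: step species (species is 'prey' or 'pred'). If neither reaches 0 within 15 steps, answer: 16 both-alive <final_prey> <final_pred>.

Step 1: prey: 48+9-14=43; pred: 10+4-4=10
Step 2: prey: 43+8-12=39; pred: 10+4-4=10
Step 3: prey: 39+7-11=35; pred: 10+3-4=9
Step 4: prey: 35+7-9=33; pred: 9+3-3=9
Step 5: prey: 33+6-8=31; pred: 9+2-3=8
Step 6: prey: 31+6-7=30; pred: 8+2-3=7
Step 7: prey: 30+6-6=30; pred: 7+2-2=7
Steps 8-15: state stable at prey=30, pred=7 (no change)
No extinction within 15 steps

Answer: 16 both-alive 30 7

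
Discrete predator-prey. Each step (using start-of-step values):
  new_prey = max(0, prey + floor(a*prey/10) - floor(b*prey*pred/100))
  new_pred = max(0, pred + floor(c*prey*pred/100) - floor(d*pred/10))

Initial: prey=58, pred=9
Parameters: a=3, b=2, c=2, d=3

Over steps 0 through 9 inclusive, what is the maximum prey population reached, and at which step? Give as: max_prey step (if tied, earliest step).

Answer: 65 1

Derivation:
Step 1: prey: 58+17-10=65; pred: 9+10-2=17
Step 2: prey: 65+19-22=62; pred: 17+22-5=34
Step 3: prey: 62+18-42=38; pred: 34+42-10=66
Step 4: prey: 38+11-50=0; pred: 66+50-19=97
Step 5: prey: 0+0-0=0; pred: 97+0-29=68
Step 6: prey: 0+0-0=0; pred: 68+0-20=48
Step 7: prey: 0+0-0=0; pred: 48+0-14=34
Step 8: prey: 0+0-0=0; pred: 34+0-10=24
Step 9: prey: 0+0-0=0; pred: 24+0-7=17
Max prey = 65 at step 1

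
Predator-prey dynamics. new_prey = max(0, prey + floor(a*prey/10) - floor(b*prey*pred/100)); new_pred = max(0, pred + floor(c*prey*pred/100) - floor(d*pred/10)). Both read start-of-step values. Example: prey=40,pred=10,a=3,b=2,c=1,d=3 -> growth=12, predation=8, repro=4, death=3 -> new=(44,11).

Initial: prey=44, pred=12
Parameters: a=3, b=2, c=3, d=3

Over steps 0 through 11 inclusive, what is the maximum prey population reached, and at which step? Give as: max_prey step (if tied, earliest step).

Step 1: prey: 44+13-10=47; pred: 12+15-3=24
Step 2: prey: 47+14-22=39; pred: 24+33-7=50
Step 3: prey: 39+11-39=11; pred: 50+58-15=93
Step 4: prey: 11+3-20=0; pred: 93+30-27=96
Step 5: prey: 0+0-0=0; pred: 96+0-28=68
Step 6: prey: 0+0-0=0; pred: 68+0-20=48
Step 7: prey: 0+0-0=0; pred: 48+0-14=34
Step 8: prey: 0+0-0=0; pred: 34+0-10=24
Step 9: prey: 0+0-0=0; pred: 24+0-7=17
Step 10: prey: 0+0-0=0; pred: 17+0-5=12
Step 11: prey: 0+0-0=0; pred: 12+0-3=9
Max prey = 47 at step 1

Answer: 47 1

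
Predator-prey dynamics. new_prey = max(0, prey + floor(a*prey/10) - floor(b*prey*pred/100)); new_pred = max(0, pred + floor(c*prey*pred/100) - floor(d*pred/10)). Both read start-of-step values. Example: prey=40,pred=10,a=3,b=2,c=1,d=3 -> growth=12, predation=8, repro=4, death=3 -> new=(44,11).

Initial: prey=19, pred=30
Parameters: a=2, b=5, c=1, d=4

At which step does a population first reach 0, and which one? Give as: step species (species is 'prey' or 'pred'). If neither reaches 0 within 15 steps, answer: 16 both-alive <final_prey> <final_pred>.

Step 1: prey: 19+3-28=0; pred: 30+5-12=23
First extinction: prey at step 1

Answer: 1 prey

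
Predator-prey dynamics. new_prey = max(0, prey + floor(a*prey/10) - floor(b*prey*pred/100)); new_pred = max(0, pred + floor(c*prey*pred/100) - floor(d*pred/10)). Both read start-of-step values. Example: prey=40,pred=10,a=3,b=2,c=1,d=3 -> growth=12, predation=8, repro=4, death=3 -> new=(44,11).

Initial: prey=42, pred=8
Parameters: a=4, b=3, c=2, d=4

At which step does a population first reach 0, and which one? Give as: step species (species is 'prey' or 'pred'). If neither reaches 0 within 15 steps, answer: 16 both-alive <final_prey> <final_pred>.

Step 1: prey: 42+16-10=48; pred: 8+6-3=11
Step 2: prey: 48+19-15=52; pred: 11+10-4=17
Step 3: prey: 52+20-26=46; pred: 17+17-6=28
Step 4: prey: 46+18-38=26; pred: 28+25-11=42
Step 5: prey: 26+10-32=4; pred: 42+21-16=47
Step 6: prey: 4+1-5=0; pred: 47+3-18=32
First extinction: prey at step 6

Answer: 6 prey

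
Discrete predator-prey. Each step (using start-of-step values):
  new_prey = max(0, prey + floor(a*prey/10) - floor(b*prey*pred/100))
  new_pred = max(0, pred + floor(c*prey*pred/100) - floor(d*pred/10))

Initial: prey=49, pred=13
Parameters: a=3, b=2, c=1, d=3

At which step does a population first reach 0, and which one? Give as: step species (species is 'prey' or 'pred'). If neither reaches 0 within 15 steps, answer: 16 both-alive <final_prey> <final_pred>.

Answer: 16 both-alive 17 5

Derivation:
Step 1: prey: 49+14-12=51; pred: 13+6-3=16
Step 2: prey: 51+15-16=50; pred: 16+8-4=20
Step 3: prey: 50+15-20=45; pred: 20+10-6=24
Step 4: prey: 45+13-21=37; pred: 24+10-7=27
Step 5: prey: 37+11-19=29; pred: 27+9-8=28
Step 6: prey: 29+8-16=21; pred: 28+8-8=28
Step 7: prey: 21+6-11=16; pred: 28+5-8=25
Step 8: prey: 16+4-8=12; pred: 25+4-7=22
Step 9: prey: 12+3-5=10; pred: 22+2-6=18
Step 10: prey: 10+3-3=10; pred: 18+1-5=14
Step 11: prey: 10+3-2=11; pred: 14+1-4=11
Step 12: prey: 11+3-2=12; pred: 11+1-3=9
Step 13: prey: 12+3-2=13; pred: 9+1-2=8
Step 14: prey: 13+3-2=14; pred: 8+1-2=7
Step 15: prey: 14+4-1=17; pred: 7+0-2=5
No extinction within 15 steps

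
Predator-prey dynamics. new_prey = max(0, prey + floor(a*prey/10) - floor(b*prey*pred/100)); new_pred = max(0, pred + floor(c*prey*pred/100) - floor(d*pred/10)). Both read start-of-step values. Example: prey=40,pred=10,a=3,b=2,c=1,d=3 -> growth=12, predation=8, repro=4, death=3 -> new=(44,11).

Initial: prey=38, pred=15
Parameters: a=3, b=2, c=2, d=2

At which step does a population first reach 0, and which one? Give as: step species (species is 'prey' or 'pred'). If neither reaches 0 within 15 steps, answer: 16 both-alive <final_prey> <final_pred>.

Answer: 5 prey

Derivation:
Step 1: prey: 38+11-11=38; pred: 15+11-3=23
Step 2: prey: 38+11-17=32; pred: 23+17-4=36
Step 3: prey: 32+9-23=18; pred: 36+23-7=52
Step 4: prey: 18+5-18=5; pred: 52+18-10=60
Step 5: prey: 5+1-6=0; pred: 60+6-12=54
First extinction: prey at step 5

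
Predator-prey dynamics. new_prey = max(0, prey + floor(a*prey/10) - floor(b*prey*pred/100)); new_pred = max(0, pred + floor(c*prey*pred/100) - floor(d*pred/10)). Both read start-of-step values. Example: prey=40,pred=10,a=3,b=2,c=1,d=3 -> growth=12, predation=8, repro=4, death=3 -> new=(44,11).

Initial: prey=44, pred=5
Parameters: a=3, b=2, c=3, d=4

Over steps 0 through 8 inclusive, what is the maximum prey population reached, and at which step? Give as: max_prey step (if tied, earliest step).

Answer: 59 2

Derivation:
Step 1: prey: 44+13-4=53; pred: 5+6-2=9
Step 2: prey: 53+15-9=59; pred: 9+14-3=20
Step 3: prey: 59+17-23=53; pred: 20+35-8=47
Step 4: prey: 53+15-49=19; pred: 47+74-18=103
Step 5: prey: 19+5-39=0; pred: 103+58-41=120
Step 6: prey: 0+0-0=0; pred: 120+0-48=72
Step 7: prey: 0+0-0=0; pred: 72+0-28=44
Step 8: prey: 0+0-0=0; pred: 44+0-17=27
Max prey = 59 at step 2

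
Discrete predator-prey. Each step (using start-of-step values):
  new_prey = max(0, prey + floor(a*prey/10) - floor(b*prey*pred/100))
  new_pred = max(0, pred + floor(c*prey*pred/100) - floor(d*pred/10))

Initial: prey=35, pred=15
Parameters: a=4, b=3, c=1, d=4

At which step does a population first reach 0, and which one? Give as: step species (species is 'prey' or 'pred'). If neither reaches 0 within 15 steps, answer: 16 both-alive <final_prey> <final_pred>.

Step 1: prey: 35+14-15=34; pred: 15+5-6=14
Step 2: prey: 34+13-14=33; pred: 14+4-5=13
Step 3: prey: 33+13-12=34; pred: 13+4-5=12
Step 4: prey: 34+13-12=35; pred: 12+4-4=12
Step 5: prey: 35+14-12=37; pred: 12+4-4=12
Step 6: prey: 37+14-13=38; pred: 12+4-4=12
Step 7: prey: 38+15-13=40; pred: 12+4-4=12
Step 8: prey: 40+16-14=42; pred: 12+4-4=12
Step 9: prey: 42+16-15=43; pred: 12+5-4=13
Step 10: prey: 43+17-16=44; pred: 13+5-5=13
Step 11: prey: 44+17-17=44; pred: 13+5-5=13
Steps 12-15: state stable at prey=44, pred=13 (no change)
No extinction within 15 steps

Answer: 16 both-alive 44 13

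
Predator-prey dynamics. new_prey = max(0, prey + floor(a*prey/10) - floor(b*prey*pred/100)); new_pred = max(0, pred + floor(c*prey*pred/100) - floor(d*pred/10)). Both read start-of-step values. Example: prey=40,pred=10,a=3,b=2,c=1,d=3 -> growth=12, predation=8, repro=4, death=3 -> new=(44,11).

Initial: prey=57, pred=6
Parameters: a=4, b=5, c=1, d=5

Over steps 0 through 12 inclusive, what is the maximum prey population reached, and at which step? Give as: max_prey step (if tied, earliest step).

Answer: 79 4

Derivation:
Step 1: prey: 57+22-17=62; pred: 6+3-3=6
Step 2: prey: 62+24-18=68; pred: 6+3-3=6
Step 3: prey: 68+27-20=75; pred: 6+4-3=7
Step 4: prey: 75+30-26=79; pred: 7+5-3=9
Step 5: prey: 79+31-35=75; pred: 9+7-4=12
Step 6: prey: 75+30-45=60; pred: 12+9-6=15
Step 7: prey: 60+24-45=39; pred: 15+9-7=17
Step 8: prey: 39+15-33=21; pred: 17+6-8=15
Step 9: prey: 21+8-15=14; pred: 15+3-7=11
Step 10: prey: 14+5-7=12; pred: 11+1-5=7
Step 11: prey: 12+4-4=12; pred: 7+0-3=4
Step 12: prey: 12+4-2=14; pred: 4+0-2=2
Max prey = 79 at step 4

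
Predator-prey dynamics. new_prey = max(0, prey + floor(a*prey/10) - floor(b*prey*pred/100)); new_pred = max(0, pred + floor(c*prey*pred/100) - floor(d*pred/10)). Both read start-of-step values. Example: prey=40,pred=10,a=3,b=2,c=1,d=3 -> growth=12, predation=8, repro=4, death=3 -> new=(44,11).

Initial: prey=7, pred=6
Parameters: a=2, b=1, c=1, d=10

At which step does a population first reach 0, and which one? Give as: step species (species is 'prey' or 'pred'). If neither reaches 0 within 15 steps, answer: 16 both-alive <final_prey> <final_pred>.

Answer: 1 pred

Derivation:
Step 1: prey: 7+1-0=8; pred: 6+0-6=0
First extinction: pred at step 1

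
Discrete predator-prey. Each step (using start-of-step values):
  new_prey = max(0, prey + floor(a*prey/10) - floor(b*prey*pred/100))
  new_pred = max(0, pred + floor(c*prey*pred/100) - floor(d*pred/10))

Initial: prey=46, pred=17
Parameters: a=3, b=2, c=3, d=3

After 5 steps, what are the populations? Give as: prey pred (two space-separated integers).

Answer: 0 53

Derivation:
Step 1: prey: 46+13-15=44; pred: 17+23-5=35
Step 2: prey: 44+13-30=27; pred: 35+46-10=71
Step 3: prey: 27+8-38=0; pred: 71+57-21=107
Step 4: prey: 0+0-0=0; pred: 107+0-32=75
Step 5: prey: 0+0-0=0; pred: 75+0-22=53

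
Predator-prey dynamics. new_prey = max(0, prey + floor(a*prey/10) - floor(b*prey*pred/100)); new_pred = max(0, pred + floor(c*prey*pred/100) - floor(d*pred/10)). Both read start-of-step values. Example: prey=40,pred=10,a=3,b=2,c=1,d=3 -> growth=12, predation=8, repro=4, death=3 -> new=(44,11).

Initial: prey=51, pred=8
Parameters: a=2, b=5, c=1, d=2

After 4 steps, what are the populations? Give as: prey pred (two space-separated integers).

Answer: 8 14

Derivation:
Step 1: prey: 51+10-20=41; pred: 8+4-1=11
Step 2: prey: 41+8-22=27; pred: 11+4-2=13
Step 3: prey: 27+5-17=15; pred: 13+3-2=14
Step 4: prey: 15+3-10=8; pred: 14+2-2=14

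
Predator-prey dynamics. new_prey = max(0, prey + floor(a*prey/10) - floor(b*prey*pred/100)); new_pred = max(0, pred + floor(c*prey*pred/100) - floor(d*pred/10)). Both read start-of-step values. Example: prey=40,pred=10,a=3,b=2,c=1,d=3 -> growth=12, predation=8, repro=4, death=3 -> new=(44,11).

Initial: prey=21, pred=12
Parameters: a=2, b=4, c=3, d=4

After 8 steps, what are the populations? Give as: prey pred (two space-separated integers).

Answer: 3 2

Derivation:
Step 1: prey: 21+4-10=15; pred: 12+7-4=15
Step 2: prey: 15+3-9=9; pred: 15+6-6=15
Step 3: prey: 9+1-5=5; pred: 15+4-6=13
Step 4: prey: 5+1-2=4; pred: 13+1-5=9
Step 5: prey: 4+0-1=3; pred: 9+1-3=7
Step 6: prey: 3+0-0=3; pred: 7+0-2=5
Step 7: prey: 3+0-0=3; pred: 5+0-2=3
Step 8: prey: 3+0-0=3; pred: 3+0-1=2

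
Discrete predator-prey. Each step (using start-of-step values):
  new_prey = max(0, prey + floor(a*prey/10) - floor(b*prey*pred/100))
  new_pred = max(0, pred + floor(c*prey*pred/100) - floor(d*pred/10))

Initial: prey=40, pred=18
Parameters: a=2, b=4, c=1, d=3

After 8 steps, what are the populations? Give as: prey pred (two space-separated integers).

Step 1: prey: 40+8-28=20; pred: 18+7-5=20
Step 2: prey: 20+4-16=8; pred: 20+4-6=18
Step 3: prey: 8+1-5=4; pred: 18+1-5=14
Step 4: prey: 4+0-2=2; pred: 14+0-4=10
Step 5: prey: 2+0-0=2; pred: 10+0-3=7
Step 6: prey: 2+0-0=2; pred: 7+0-2=5
Step 7: prey: 2+0-0=2; pred: 5+0-1=4
Step 8: prey: 2+0-0=2; pred: 4+0-1=3

Answer: 2 3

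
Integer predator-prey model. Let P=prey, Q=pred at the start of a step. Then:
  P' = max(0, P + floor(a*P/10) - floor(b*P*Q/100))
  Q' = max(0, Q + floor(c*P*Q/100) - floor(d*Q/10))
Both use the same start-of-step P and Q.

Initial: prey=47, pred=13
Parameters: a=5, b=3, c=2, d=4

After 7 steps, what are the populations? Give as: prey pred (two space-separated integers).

Answer: 0 12

Derivation:
Step 1: prey: 47+23-18=52; pred: 13+12-5=20
Step 2: prey: 52+26-31=47; pred: 20+20-8=32
Step 3: prey: 47+23-45=25; pred: 32+30-12=50
Step 4: prey: 25+12-37=0; pred: 50+25-20=55
Step 5: prey: 0+0-0=0; pred: 55+0-22=33
Step 6: prey: 0+0-0=0; pred: 33+0-13=20
Step 7: prey: 0+0-0=0; pred: 20+0-8=12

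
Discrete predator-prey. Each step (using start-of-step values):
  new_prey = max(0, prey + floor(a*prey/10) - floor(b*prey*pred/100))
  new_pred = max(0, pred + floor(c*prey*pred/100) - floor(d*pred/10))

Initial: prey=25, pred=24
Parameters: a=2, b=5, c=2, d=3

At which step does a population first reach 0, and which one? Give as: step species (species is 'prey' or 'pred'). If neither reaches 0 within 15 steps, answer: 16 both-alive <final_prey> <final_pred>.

Answer: 1 prey

Derivation:
Step 1: prey: 25+5-30=0; pred: 24+12-7=29
First extinction: prey at step 1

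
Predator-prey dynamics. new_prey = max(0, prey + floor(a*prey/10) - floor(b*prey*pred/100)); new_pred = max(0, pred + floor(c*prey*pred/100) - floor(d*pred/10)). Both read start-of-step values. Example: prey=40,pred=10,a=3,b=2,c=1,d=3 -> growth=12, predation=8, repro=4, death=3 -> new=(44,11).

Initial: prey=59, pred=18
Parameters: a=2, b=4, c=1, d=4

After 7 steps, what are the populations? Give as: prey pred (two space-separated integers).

Answer: 3 2

Derivation:
Step 1: prey: 59+11-42=28; pred: 18+10-7=21
Step 2: prey: 28+5-23=10; pred: 21+5-8=18
Step 3: prey: 10+2-7=5; pred: 18+1-7=12
Step 4: prey: 5+1-2=4; pred: 12+0-4=8
Step 5: prey: 4+0-1=3; pred: 8+0-3=5
Step 6: prey: 3+0-0=3; pred: 5+0-2=3
Step 7: prey: 3+0-0=3; pred: 3+0-1=2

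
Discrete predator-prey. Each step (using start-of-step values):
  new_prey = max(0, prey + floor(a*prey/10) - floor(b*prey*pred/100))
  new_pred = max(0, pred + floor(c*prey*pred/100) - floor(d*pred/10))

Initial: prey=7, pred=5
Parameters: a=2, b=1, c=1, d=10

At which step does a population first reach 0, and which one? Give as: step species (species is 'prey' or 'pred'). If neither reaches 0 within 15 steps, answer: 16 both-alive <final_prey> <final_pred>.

Answer: 1 pred

Derivation:
Step 1: prey: 7+1-0=8; pred: 5+0-5=0
First extinction: pred at step 1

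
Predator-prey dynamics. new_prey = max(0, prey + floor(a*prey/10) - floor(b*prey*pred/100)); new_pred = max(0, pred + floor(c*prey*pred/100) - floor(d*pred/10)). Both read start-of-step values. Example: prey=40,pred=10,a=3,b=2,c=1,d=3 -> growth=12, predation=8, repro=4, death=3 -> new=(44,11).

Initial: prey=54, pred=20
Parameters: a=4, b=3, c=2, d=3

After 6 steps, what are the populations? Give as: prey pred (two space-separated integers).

Step 1: prey: 54+21-32=43; pred: 20+21-6=35
Step 2: prey: 43+17-45=15; pred: 35+30-10=55
Step 3: prey: 15+6-24=0; pred: 55+16-16=55
Step 4: prey: 0+0-0=0; pred: 55+0-16=39
Step 5: prey: 0+0-0=0; pred: 39+0-11=28
Step 6: prey: 0+0-0=0; pred: 28+0-8=20

Answer: 0 20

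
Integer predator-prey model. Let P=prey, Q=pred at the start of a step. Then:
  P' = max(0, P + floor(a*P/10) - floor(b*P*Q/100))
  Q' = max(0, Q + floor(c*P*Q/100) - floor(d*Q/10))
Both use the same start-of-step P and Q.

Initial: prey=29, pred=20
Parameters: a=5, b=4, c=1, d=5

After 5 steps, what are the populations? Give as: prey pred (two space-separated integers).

Answer: 32 4

Derivation:
Step 1: prey: 29+14-23=20; pred: 20+5-10=15
Step 2: prey: 20+10-12=18; pred: 15+3-7=11
Step 3: prey: 18+9-7=20; pred: 11+1-5=7
Step 4: prey: 20+10-5=25; pred: 7+1-3=5
Step 5: prey: 25+12-5=32; pred: 5+1-2=4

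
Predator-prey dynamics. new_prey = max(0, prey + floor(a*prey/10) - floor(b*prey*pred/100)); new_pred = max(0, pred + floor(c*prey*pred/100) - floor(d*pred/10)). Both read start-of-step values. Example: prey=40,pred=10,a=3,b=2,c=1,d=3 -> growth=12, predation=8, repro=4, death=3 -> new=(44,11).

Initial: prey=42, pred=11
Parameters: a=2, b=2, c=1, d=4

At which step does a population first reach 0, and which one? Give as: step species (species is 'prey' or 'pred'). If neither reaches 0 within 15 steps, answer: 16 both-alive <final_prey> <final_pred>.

Answer: 16 both-alive 40 11

Derivation:
Step 1: prey: 42+8-9=41; pred: 11+4-4=11
Step 2: prey: 41+8-9=40; pred: 11+4-4=11
Step 3: prey: 40+8-8=40; pred: 11+4-4=11
Steps 4-15: state stable at prey=40, pred=11 (no change)
No extinction within 15 steps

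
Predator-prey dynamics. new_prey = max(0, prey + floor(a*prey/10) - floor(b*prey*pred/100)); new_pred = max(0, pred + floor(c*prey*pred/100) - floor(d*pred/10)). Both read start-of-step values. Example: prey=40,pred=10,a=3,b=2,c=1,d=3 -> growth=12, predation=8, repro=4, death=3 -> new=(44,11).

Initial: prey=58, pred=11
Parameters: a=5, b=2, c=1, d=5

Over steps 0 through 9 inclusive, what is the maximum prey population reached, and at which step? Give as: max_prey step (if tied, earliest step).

Answer: 120 4

Derivation:
Step 1: prey: 58+29-12=75; pred: 11+6-5=12
Step 2: prey: 75+37-18=94; pred: 12+9-6=15
Step 3: prey: 94+47-28=113; pred: 15+14-7=22
Step 4: prey: 113+56-49=120; pred: 22+24-11=35
Step 5: prey: 120+60-84=96; pred: 35+42-17=60
Step 6: prey: 96+48-115=29; pred: 60+57-30=87
Step 7: prey: 29+14-50=0; pred: 87+25-43=69
Step 8: prey: 0+0-0=0; pred: 69+0-34=35
Step 9: prey: 0+0-0=0; pred: 35+0-17=18
Max prey = 120 at step 4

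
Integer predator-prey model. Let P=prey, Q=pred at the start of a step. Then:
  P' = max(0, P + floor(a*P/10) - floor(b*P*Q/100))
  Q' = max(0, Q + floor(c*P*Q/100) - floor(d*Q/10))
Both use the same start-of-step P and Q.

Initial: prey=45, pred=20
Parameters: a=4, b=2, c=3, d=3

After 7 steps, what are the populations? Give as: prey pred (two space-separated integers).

Step 1: prey: 45+18-18=45; pred: 20+27-6=41
Step 2: prey: 45+18-36=27; pred: 41+55-12=84
Step 3: prey: 27+10-45=0; pred: 84+68-25=127
Step 4: prey: 0+0-0=0; pred: 127+0-38=89
Step 5: prey: 0+0-0=0; pred: 89+0-26=63
Step 6: prey: 0+0-0=0; pred: 63+0-18=45
Step 7: prey: 0+0-0=0; pred: 45+0-13=32

Answer: 0 32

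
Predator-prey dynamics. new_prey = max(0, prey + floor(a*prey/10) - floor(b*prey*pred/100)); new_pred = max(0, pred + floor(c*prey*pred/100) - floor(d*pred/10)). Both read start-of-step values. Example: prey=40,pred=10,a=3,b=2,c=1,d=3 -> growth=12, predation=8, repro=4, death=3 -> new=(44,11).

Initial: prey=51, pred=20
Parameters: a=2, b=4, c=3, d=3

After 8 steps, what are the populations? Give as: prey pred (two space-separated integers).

Step 1: prey: 51+10-40=21; pred: 20+30-6=44
Step 2: prey: 21+4-36=0; pred: 44+27-13=58
Step 3: prey: 0+0-0=0; pred: 58+0-17=41
Step 4: prey: 0+0-0=0; pred: 41+0-12=29
Step 5: prey: 0+0-0=0; pred: 29+0-8=21
Step 6: prey: 0+0-0=0; pred: 21+0-6=15
Step 7: prey: 0+0-0=0; pred: 15+0-4=11
Step 8: prey: 0+0-0=0; pred: 11+0-3=8

Answer: 0 8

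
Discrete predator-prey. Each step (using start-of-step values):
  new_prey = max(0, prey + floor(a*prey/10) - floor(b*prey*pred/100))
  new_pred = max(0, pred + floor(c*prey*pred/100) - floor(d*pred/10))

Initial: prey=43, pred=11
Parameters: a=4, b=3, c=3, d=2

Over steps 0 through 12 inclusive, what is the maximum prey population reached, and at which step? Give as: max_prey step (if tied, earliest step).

Answer: 46 1

Derivation:
Step 1: prey: 43+17-14=46; pred: 11+14-2=23
Step 2: prey: 46+18-31=33; pred: 23+31-4=50
Step 3: prey: 33+13-49=0; pred: 50+49-10=89
Step 4: prey: 0+0-0=0; pred: 89+0-17=72
Step 5: prey: 0+0-0=0; pred: 72+0-14=58
Step 6: prey: 0+0-0=0; pred: 58+0-11=47
Step 7: prey: 0+0-0=0; pred: 47+0-9=38
Step 8: prey: 0+0-0=0; pred: 38+0-7=31
Step 9: prey: 0+0-0=0; pred: 31+0-6=25
Step 10: prey: 0+0-0=0; pred: 25+0-5=20
Step 11: prey: 0+0-0=0; pred: 20+0-4=16
Step 12: prey: 0+0-0=0; pred: 16+0-3=13
Max prey = 46 at step 1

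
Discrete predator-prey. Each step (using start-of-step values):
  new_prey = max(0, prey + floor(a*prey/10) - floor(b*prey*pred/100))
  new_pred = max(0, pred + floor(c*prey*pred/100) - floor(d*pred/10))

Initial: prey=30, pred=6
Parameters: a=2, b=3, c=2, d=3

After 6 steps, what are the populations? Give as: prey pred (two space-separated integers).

Step 1: prey: 30+6-5=31; pred: 6+3-1=8
Step 2: prey: 31+6-7=30; pred: 8+4-2=10
Step 3: prey: 30+6-9=27; pred: 10+6-3=13
Step 4: prey: 27+5-10=22; pred: 13+7-3=17
Step 5: prey: 22+4-11=15; pred: 17+7-5=19
Step 6: prey: 15+3-8=10; pred: 19+5-5=19

Answer: 10 19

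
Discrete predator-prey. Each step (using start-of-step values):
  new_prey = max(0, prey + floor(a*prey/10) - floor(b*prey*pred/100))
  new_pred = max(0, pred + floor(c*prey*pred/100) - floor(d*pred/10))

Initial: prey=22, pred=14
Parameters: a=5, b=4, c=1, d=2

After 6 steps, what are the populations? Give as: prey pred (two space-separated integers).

Answer: 16 14

Derivation:
Step 1: prey: 22+11-12=21; pred: 14+3-2=15
Step 2: prey: 21+10-12=19; pred: 15+3-3=15
Step 3: prey: 19+9-11=17; pred: 15+2-3=14
Step 4: prey: 17+8-9=16; pred: 14+2-2=14
Step 5: prey: 16+8-8=16; pred: 14+2-2=14
Step 6: prey: 16+8-8=16; pred: 14+2-2=14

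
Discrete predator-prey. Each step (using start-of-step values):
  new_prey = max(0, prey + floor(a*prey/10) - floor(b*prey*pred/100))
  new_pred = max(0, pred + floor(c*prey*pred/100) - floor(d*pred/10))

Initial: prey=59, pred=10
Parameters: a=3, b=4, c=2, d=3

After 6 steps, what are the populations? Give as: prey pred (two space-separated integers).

Step 1: prey: 59+17-23=53; pred: 10+11-3=18
Step 2: prey: 53+15-38=30; pred: 18+19-5=32
Step 3: prey: 30+9-38=1; pred: 32+19-9=42
Step 4: prey: 1+0-1=0; pred: 42+0-12=30
Step 5: prey: 0+0-0=0; pred: 30+0-9=21
Step 6: prey: 0+0-0=0; pred: 21+0-6=15

Answer: 0 15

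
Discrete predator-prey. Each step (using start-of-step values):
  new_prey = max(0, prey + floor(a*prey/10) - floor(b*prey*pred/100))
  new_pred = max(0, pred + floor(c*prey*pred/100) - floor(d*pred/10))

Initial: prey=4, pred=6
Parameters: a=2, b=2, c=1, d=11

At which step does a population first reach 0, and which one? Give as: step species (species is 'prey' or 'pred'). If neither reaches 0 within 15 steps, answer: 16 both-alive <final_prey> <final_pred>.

Step 1: prey: 4+0-0=4; pred: 6+0-6=0
First extinction: pred at step 1

Answer: 1 pred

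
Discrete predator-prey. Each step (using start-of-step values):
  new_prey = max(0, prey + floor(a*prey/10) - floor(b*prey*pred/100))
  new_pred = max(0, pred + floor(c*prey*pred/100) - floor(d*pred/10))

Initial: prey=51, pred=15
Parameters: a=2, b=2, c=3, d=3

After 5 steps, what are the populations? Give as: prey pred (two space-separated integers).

Answer: 0 49

Derivation:
Step 1: prey: 51+10-15=46; pred: 15+22-4=33
Step 2: prey: 46+9-30=25; pred: 33+45-9=69
Step 3: prey: 25+5-34=0; pred: 69+51-20=100
Step 4: prey: 0+0-0=0; pred: 100+0-30=70
Step 5: prey: 0+0-0=0; pred: 70+0-21=49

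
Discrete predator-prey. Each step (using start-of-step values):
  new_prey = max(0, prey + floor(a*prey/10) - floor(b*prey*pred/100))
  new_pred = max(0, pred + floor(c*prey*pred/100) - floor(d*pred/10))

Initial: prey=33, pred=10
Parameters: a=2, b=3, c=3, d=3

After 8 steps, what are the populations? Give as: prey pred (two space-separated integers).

Answer: 0 10

Derivation:
Step 1: prey: 33+6-9=30; pred: 10+9-3=16
Step 2: prey: 30+6-14=22; pred: 16+14-4=26
Step 3: prey: 22+4-17=9; pred: 26+17-7=36
Step 4: prey: 9+1-9=1; pred: 36+9-10=35
Step 5: prey: 1+0-1=0; pred: 35+1-10=26
Step 6: prey: 0+0-0=0; pred: 26+0-7=19
Step 7: prey: 0+0-0=0; pred: 19+0-5=14
Step 8: prey: 0+0-0=0; pred: 14+0-4=10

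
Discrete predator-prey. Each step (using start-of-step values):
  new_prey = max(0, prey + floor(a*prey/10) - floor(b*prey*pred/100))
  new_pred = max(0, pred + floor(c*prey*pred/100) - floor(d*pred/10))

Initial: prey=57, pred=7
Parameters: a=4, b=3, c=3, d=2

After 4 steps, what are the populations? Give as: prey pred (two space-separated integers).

Step 1: prey: 57+22-11=68; pred: 7+11-1=17
Step 2: prey: 68+27-34=61; pred: 17+34-3=48
Step 3: prey: 61+24-87=0; pred: 48+87-9=126
Step 4: prey: 0+0-0=0; pred: 126+0-25=101

Answer: 0 101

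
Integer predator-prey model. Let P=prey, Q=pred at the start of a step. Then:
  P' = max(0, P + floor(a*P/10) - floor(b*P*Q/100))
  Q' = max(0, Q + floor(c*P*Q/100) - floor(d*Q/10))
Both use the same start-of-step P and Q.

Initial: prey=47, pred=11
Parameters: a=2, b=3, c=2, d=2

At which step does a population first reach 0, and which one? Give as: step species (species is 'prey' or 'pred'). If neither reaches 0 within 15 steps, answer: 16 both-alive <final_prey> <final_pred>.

Answer: 4 prey

Derivation:
Step 1: prey: 47+9-15=41; pred: 11+10-2=19
Step 2: prey: 41+8-23=26; pred: 19+15-3=31
Step 3: prey: 26+5-24=7; pred: 31+16-6=41
Step 4: prey: 7+1-8=0; pred: 41+5-8=38
First extinction: prey at step 4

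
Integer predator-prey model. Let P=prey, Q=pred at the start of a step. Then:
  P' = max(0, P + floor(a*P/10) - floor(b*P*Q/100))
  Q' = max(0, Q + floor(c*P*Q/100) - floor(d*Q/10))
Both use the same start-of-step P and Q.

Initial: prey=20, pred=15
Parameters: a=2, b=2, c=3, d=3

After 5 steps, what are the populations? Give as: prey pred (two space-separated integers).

Answer: 5 24

Derivation:
Step 1: prey: 20+4-6=18; pred: 15+9-4=20
Step 2: prey: 18+3-7=14; pred: 20+10-6=24
Step 3: prey: 14+2-6=10; pred: 24+10-7=27
Step 4: prey: 10+2-5=7; pred: 27+8-8=27
Step 5: prey: 7+1-3=5; pred: 27+5-8=24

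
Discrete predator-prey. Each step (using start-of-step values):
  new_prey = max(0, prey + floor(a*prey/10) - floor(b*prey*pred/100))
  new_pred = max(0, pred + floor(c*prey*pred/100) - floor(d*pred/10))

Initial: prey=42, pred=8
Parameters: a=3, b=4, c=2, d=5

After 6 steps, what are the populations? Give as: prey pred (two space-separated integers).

Step 1: prey: 42+12-13=41; pred: 8+6-4=10
Step 2: prey: 41+12-16=37; pred: 10+8-5=13
Step 3: prey: 37+11-19=29; pred: 13+9-6=16
Step 4: prey: 29+8-18=19; pred: 16+9-8=17
Step 5: prey: 19+5-12=12; pred: 17+6-8=15
Step 6: prey: 12+3-7=8; pred: 15+3-7=11

Answer: 8 11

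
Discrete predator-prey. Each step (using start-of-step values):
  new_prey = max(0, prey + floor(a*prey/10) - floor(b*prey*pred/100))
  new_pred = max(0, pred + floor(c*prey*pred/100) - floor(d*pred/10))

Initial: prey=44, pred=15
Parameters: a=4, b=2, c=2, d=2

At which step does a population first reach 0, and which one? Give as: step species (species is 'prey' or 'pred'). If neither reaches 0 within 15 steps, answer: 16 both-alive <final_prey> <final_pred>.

Answer: 4 prey

Derivation:
Step 1: prey: 44+17-13=48; pred: 15+13-3=25
Step 2: prey: 48+19-24=43; pred: 25+24-5=44
Step 3: prey: 43+17-37=23; pred: 44+37-8=73
Step 4: prey: 23+9-33=0; pred: 73+33-14=92
First extinction: prey at step 4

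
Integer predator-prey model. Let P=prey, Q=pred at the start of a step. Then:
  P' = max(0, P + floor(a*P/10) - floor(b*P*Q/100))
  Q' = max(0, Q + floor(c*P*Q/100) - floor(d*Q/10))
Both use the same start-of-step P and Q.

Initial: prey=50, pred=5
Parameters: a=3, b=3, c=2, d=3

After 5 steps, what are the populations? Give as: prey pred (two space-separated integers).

Answer: 0 54

Derivation:
Step 1: prey: 50+15-7=58; pred: 5+5-1=9
Step 2: prey: 58+17-15=60; pred: 9+10-2=17
Step 3: prey: 60+18-30=48; pred: 17+20-5=32
Step 4: prey: 48+14-46=16; pred: 32+30-9=53
Step 5: prey: 16+4-25=0; pred: 53+16-15=54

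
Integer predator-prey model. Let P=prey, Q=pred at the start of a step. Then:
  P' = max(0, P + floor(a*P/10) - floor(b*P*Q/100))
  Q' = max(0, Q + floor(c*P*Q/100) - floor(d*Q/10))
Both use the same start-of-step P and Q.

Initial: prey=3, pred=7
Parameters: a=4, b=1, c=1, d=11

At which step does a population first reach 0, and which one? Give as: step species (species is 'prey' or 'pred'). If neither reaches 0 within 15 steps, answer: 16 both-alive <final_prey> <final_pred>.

Answer: 1 pred

Derivation:
Step 1: prey: 3+1-0=4; pred: 7+0-7=0
First extinction: pred at step 1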